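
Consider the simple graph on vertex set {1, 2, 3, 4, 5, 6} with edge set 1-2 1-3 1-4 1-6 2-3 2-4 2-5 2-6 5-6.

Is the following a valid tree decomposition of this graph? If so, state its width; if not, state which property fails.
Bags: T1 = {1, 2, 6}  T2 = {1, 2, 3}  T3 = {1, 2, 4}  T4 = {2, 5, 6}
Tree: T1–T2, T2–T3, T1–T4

Every vertex of G appears in some bag (union = {1, 2, 3, 4, 5, 6}); every edge is covered by a bag; and for each vertex v the set of bags containing v is connected in the bag tree. The decomposition is therefore valid. The largest bag has 3 vertices, so the width is 2.

Yes; width 2.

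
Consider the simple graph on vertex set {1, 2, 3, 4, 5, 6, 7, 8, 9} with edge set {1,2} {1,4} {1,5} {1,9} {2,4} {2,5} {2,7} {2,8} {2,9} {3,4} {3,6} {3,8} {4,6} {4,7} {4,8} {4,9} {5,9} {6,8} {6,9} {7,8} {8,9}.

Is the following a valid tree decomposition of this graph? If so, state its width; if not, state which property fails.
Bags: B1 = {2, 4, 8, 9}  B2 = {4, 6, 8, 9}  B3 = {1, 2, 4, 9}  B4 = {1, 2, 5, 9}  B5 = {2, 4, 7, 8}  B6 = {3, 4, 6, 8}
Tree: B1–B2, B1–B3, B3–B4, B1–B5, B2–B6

Vertex coverage: the bags together contain {1, 2, 3, 4, 5, 6, 7, 8, 9}, the full vertex set. Edge coverage: each edge of G has both endpoints in at least one bag. Running intersection: for every vertex, the bags containing it form a connected subtree. All three properties hold, so this is a valid tree decomposition of width max|bag| − 1 = 3, and hence tw(G) ≤ 3.

Yes; width 3.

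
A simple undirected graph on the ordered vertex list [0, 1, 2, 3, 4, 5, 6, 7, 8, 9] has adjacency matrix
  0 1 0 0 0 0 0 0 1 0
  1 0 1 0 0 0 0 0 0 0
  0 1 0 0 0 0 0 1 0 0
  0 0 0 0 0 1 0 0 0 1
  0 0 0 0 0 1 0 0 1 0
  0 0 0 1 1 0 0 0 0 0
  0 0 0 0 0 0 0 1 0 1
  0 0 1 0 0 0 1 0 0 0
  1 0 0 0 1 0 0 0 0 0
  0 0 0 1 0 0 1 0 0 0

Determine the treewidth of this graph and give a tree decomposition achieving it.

Every bag has size at most 3, so the width is 3 − 1 = 2 and tw(G) ≤ 2. For the lower bound, G contains the cycle 2–7–6–9–3–5–4–8–0–1–2, so G is not a forest; only forests have treewidth ≤ 1, hence tw(G) ≥ 2. The upper and lower bounds meet at 2, so that is the treewidth.

Treewidth 2.
One such decomposition:
Bags: B1 = {2, 6, 7}  B2 = {2, 6, 9}  B3 = {2, 3, 9}  B4 = {2, 3, 5}  B5 = {2, 4, 5}  B6 = {2, 4, 8}  B7 = {0, 2, 8}  B8 = {0, 1, 2}
Tree: B1–B2, B2–B3, B3–B4, B4–B5, B5–B6, B6–B7, B7–B8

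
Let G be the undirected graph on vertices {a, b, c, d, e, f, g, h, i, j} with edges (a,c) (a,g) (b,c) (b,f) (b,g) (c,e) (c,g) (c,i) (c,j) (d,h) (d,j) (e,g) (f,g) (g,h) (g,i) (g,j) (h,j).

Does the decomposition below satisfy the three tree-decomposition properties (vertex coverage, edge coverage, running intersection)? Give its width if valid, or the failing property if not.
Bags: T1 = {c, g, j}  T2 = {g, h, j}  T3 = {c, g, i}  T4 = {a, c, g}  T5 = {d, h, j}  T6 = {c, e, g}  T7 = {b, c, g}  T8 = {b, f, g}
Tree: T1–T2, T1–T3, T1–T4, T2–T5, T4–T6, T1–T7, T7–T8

Checking the three conditions: (i) the bags cover all of {a, b, c, d, e, f, g, h, i, j}; (ii) for each edge, some bag contains both endpoints; (iii) the bags containing any fixed vertex form a subtree. All hold, so the decomposition is valid with width 3 − 1 = 2.

Yes; width 2.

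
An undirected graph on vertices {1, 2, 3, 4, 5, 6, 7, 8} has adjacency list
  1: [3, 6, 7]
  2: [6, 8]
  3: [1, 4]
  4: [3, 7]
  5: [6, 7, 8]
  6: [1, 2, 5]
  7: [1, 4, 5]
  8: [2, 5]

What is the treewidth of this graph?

A width-2 tree decomposition is:
Bags: B1 = {2, 6, 8}  B2 = {5, 6, 8}  B3 = {1, 5, 6}  B4 = {1, 5, 7}  B5 = {1, 3, 7}  B6 = {3, 4, 7}
Tree: B1–B2, B2–B3, B3–B4, B4–B5, B5–B6
The largest bag has 3 vertices, giving width 2; this decomposition certifies tw(G) ≤ 2. For the lower bound, G contains the cycle 2–8–5–6–2, so G is not a forest; only forests have treewidth ≤ 1, hence tw(G) ≥ 2. The upper and lower bounds meet at 2, so that is the treewidth.

2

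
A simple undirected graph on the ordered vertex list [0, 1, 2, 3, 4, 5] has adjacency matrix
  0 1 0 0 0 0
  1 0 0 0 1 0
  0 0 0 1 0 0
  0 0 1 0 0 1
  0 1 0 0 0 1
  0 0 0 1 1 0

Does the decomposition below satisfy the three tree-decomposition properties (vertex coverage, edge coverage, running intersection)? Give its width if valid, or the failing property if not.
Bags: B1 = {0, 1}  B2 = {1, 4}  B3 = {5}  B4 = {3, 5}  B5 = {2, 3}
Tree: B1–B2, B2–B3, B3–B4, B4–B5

A tree decomposition must satisfy three properties: every vertex lies in some bag; for every edge, both endpoints lie together in some bag; and for every vertex, the bags containing it form a connected subtree. Here edge (4,5) lies in no bag, so the decomposition is invalid.

No — edge (4,5) lies in no bag.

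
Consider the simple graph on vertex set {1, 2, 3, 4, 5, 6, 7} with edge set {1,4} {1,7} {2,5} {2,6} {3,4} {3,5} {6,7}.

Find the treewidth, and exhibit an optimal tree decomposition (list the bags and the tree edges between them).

Treewidth 2.
Bags: B1 = {2, 5, 6}  B2 = {5, 6, 7}  B3 = {1, 5, 7}  B4 = {1, 4, 5}  B5 = {3, 4, 5}
Tree: B1–B2, B2–B3, B3–B4, B4–B5

Every bag has size at most 3, so the width is 3 − 1 = 2 and tw(G) ≤ 2. For the lower bound, G contains the cycle 5–2–6–7–1–4–3–5, so G is not a forest; only forests have treewidth ≤ 1, hence tw(G) ≥ 2. The upper and lower bounds meet at 2, so that is the treewidth.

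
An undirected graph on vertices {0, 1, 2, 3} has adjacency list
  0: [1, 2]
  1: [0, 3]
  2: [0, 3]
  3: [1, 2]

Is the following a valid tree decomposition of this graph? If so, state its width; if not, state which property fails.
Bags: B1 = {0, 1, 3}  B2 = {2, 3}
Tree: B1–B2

No — edge (0,2) lies in no bag.

A tree decomposition must satisfy three properties: every vertex lies in some bag; for every edge, both endpoints lie together in some bag; and for every vertex, the bags containing it form a connected subtree. Here edge (0,2) lies in no bag, so the decomposition is invalid.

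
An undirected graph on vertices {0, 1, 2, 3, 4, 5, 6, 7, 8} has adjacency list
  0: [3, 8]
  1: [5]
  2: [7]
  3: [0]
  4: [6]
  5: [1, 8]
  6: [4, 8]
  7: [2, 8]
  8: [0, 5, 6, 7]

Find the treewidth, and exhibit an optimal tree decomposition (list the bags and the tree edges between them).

Every bag has size at most 2, so the width is 2 − 1 = 1 and tw(G) ≤ 1. Any graph with an edge has treewidth ≥ 1, and G has the edge 7–2. Therefore the treewidth is 1.

Treewidth 1.
One such decomposition:
Bags: B1 = {2, 7}  B2 = {7, 8}  B3 = {6, 8}  B4 = {0, 8}  B5 = {4, 6}  B6 = {5, 8}  B7 = {1, 5}  B8 = {0, 3}
Tree: B1–B2, B2–B3, B3–B4, B3–B5, B2–B6, B6–B7, B4–B8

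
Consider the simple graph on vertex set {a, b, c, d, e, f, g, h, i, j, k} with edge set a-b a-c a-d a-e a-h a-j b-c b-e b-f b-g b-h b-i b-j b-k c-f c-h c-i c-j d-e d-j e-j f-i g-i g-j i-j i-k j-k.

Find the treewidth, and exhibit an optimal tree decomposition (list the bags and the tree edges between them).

Treewidth 3.
One optimal decomposition is:
Bags: B1 = {b, c, i, j}  B2 = {a, b, c, j}  B3 = {b, c, f, i}  B4 = {a, b, e, j}  B5 = {a, d, e, j}  B6 = {a, b, c, h}  B7 = {b, i, j, k}  B8 = {b, g, i, j}
Tree: B1–B2, B1–B3, B2–B4, B4–B5, B2–B6, B1–B7, B7–B8

Every bag has size at most 4, so the width is 4 − 1 = 3 and tw(G) ≤ 3. For the lower bound, the 4 vertices {a, d, e, j} are pairwise adjacent, and any tree decomposition puts a clique entirely inside one bag — forcing width ≥ 3. Hence tw(G) = 3 exactly.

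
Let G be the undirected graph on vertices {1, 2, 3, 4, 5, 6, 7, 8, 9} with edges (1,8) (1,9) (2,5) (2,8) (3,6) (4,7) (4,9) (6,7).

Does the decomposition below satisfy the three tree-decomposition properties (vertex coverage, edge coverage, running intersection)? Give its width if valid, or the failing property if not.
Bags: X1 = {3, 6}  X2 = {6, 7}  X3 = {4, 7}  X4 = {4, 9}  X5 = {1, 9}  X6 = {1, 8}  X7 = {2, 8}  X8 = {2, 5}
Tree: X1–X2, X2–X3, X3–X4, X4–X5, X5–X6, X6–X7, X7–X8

Checking the three conditions: (i) the bags cover all of {1, 2, 3, 4, 5, 6, 7, 8, 9}; (ii) for each edge, some bag contains both endpoints; (iii) the bags containing any fixed vertex form a subtree. All hold, so the decomposition is valid with width 2 − 1 = 1.

Yes; width 1.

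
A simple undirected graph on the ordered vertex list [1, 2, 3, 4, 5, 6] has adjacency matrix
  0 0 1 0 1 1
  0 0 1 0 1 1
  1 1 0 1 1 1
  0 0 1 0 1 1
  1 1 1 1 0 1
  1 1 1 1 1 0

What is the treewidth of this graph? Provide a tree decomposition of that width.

Every bag has size at most 4, so the width is 4 − 1 = 3 and tw(G) ≤ 3. For the lower bound, the 4 vertices {1, 3, 5, 6} are pairwise adjacent, and any tree decomposition puts a clique entirely inside one bag — forcing width ≥ 3. Combining the bounds, tw(G) = 3.

Treewidth 3.
Bags: B1 = {2, 3, 5, 6}  B2 = {3, 4, 5, 6}  B3 = {1, 3, 5, 6}
Tree: B1–B2, B2–B3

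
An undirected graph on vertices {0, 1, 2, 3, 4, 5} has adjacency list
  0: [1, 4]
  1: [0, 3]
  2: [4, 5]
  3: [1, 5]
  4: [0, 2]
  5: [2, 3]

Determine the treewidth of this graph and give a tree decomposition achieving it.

Each bag holds 3 vertices, so the decomposition has width 2, which upper-bounds the treewidth. For the lower bound, G contains the cycle 0–4–2–5–3–1–0, so G is not a forest; only forests have treewidth ≤ 1, hence tw(G) ≥ 2. The upper and lower bounds meet at 2, so that is the treewidth.

Treewidth 2.
One such decomposition:
Bags: B1 = {0, 2, 4}  B2 = {0, 2, 5}  B3 = {0, 3, 5}  B4 = {0, 1, 3}
Tree: B1–B2, B2–B3, B3–B4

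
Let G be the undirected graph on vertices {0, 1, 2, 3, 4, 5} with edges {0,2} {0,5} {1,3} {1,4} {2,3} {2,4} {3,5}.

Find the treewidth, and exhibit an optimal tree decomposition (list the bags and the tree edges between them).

Treewidth 2.
One optimal decomposition is:
Bags: B1 = {0, 3, 5}  B2 = {0, 2, 3}  B3 = {1, 2, 3}  B4 = {1, 2, 4}
Tree: B1–B2, B2–B3, B3–B4

Every bag has size at most 3, so the width is 3 − 1 = 2 and tw(G) ≤ 2. Since 5–0–2–3–5 is a cycle in G, G is not acyclic. Forests are exactly the graphs of treewidth ≤ 1, so tw(G) ≥ 2. Combining the bounds, tw(G) = 2.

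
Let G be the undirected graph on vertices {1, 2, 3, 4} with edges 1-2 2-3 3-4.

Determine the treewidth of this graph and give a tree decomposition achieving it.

Treewidth 1.
Bags: B1 = {3, 4}  B2 = {2, 3}  B3 = {1, 2}
Tree: B1–B2, B2–B3

Each bag holds 2 vertices, so the decomposition has width 1, which upper-bounds the treewidth. G has an edge, so its treewidth is at least 1. Combining the bounds, tw(G) = 1.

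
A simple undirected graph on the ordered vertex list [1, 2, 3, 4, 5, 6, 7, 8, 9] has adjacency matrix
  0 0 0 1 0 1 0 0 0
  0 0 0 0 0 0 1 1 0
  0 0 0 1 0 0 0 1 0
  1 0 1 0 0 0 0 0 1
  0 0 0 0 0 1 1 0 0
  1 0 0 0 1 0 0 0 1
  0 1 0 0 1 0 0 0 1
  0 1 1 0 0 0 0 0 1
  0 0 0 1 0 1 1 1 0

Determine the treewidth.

3

A width-3 tree decomposition is:
Bags: B1 = {2, 3, 7, 8}  B2 = {3, 7, 8, 9}  B3 = {3, 4, 7, 9}  B4 = {4, 5, 7, 9}  B5 = {4, 5, 6, 9}  B6 = {1, 4, 5, 6}
Tree: B1–B2, B2–B3, B3–B4, B4–B5, B5–B6
Each bag holds 4 vertices, so the decomposition has width 3, which upper-bounds the treewidth. For the lower bound: the 4 vertex sets {2,3,8}, {7}, {9}, {1,4,5,6} are disjoint, each induces a connected subgraph, and every pair is joined by at least one edge of G. Contracting each set to a single vertex therefore yields K_{4} as a minor, and since treewidth is minor-monotone, tw(G) ≥ tw(K_{4}) = 3. Hence tw(G) = 3 exactly.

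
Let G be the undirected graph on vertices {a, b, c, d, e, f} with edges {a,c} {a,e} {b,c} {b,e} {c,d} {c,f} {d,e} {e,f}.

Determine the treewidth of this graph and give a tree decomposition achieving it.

Every bag has size at most 3, so the width is 3 − 1 = 2 and tw(G) ≤ 2. For the lower bound, G contains the cycle b–c–d–e–b, so G is not a forest; only forests have treewidth ≤ 1, hence tw(G) ≥ 2. Therefore the treewidth is 2.

Treewidth 2.
One such decomposition:
Bags: B1 = {b, c, e}  B2 = {c, d, e}  B3 = {a, c, e}  B4 = {c, e, f}
Tree: B1–B2, B2–B3, B3–B4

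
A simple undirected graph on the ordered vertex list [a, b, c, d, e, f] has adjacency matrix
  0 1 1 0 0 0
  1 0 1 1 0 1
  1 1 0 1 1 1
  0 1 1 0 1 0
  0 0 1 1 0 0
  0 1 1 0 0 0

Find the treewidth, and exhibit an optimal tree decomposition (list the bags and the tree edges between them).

Every bag has size at most 3, so the width is 3 − 1 = 2 and tw(G) ≤ 2. For the lower bound, the 3 vertices {c, d, e} are pairwise adjacent, and any tree decomposition puts a clique entirely inside one bag — forcing width ≥ 2. The upper and lower bounds meet at 2, so that is the treewidth.

Treewidth 2.
One such decomposition:
Bags: B1 = {b, c, d}  B2 = {a, b, c}  B3 = {b, c, f}  B4 = {c, d, e}
Tree: B1–B2, B2–B3, B1–B4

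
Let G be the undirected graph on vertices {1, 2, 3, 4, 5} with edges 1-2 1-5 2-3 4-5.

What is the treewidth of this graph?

A width-1 tree decomposition is:
Bags: B1 = {1, 2}  B2 = {2, 3}  B3 = {1, 5}  B4 = {4, 5}
Tree: B1–B2, B1–B3, B3–B4
Each bag holds 2 vertices, so the decomposition has width 1, which upper-bounds the treewidth. Since G has at least one edge (e.g. 1–2), it is not an edgeless graph, so tw(G) ≥ 1. Therefore the treewidth is 1.

1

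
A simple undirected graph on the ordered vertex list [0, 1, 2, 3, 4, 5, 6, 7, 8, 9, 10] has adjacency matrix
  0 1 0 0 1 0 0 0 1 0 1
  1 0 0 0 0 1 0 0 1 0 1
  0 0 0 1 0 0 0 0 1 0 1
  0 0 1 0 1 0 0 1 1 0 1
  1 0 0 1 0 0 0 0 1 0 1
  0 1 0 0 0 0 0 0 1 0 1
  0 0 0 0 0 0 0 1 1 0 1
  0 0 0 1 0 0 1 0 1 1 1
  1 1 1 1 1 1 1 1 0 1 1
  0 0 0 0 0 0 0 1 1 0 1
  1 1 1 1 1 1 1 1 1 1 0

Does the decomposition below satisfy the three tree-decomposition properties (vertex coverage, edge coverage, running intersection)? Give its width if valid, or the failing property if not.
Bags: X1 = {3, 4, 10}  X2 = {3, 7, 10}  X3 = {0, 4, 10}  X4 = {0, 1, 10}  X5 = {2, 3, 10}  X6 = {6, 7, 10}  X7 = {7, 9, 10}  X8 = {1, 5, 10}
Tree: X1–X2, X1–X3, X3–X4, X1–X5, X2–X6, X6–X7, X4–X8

A tree decomposition must satisfy three properties: every vertex lies in some bag; for every edge, both endpoints lie together in some bag; and for every vertex, the bags containing it form a connected subtree. Here vertex 8 appears in no bag, so the decomposition is invalid.

No — vertex 8 appears in no bag.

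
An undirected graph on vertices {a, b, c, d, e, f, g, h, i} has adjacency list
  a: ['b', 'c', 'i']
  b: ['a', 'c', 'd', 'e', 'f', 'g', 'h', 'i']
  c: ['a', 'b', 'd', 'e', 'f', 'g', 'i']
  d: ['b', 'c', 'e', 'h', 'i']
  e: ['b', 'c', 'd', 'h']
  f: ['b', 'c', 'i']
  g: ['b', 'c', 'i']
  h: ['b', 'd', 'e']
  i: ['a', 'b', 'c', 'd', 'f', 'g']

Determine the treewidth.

3

A width-3 tree decomposition is:
Bags: B1 = {b, c, d, i}  B2 = {b, c, d, e}  B3 = {a, b, c, i}  B4 = {b, c, f, i}  B5 = {b, c, g, i}  B6 = {b, d, e, h}
Tree: B1–B2, B1–B3, B1–B4, B4–B5, B2–B6
The largest bag has 4 vertices, giving width 3; this decomposition certifies tw(G) ≤ 3. Conversely, {b, d, e, h} is a clique of size 4, and the vertices of any clique must share a bag in every tree decomposition; so some bag has ≥ 4 vertices and tw(G) ≥ 3. Therefore the treewidth is 3.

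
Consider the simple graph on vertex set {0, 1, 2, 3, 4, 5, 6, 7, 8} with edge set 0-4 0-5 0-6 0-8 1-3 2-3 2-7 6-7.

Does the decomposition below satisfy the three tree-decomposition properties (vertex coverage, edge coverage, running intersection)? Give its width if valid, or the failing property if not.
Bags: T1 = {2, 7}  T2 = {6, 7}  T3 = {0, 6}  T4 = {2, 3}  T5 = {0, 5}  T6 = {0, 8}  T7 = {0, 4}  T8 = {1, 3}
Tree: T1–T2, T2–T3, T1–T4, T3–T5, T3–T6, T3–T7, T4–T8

Yes; width 1.

Checking the three conditions: (i) the bags cover all of {0, 1, 2, 3, 4, 5, 6, 7, 8}; (ii) for each edge, some bag contains both endpoints; (iii) the bags containing any fixed vertex form a subtree. All hold, so the decomposition is valid with width 2 − 1 = 1.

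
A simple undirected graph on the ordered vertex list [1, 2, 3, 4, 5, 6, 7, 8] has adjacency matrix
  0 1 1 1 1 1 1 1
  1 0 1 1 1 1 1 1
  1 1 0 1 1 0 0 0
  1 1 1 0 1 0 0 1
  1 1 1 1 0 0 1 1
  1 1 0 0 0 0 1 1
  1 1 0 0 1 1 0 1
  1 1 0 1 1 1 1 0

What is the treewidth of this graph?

4

A width-4 tree decomposition is:
Bags: B1 = {1, 2, 5, 7, 8}  B2 = {1, 2, 4, 5, 8}  B3 = {1, 2, 3, 4, 5}  B4 = {1, 2, 6, 7, 8}
Tree: B1–B2, B2–B3, B1–B4
Every bag has size at most 5, so the width is 5 − 1 = 4 and tw(G) ≤ 4. For the lower bound, the 5 vertices {1, 2, 4, 5, 8} are pairwise adjacent, and any tree decomposition puts a clique entirely inside one bag — forcing width ≥ 4. The upper and lower bounds meet at 4, so that is the treewidth.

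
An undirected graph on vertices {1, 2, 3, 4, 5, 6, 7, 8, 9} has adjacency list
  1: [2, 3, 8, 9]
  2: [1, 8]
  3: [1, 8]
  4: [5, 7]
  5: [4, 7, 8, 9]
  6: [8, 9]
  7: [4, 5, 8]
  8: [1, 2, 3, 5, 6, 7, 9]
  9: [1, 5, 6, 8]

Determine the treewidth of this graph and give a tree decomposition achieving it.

The largest bag has 3 vertices, giving width 2; this decomposition certifies tw(G) ≤ 2. Conversely, {1, 8, 9} is a clique of size 3, and the vertices of any clique must share a bag in every tree decomposition; so some bag has ≥ 3 vertices and tw(G) ≥ 2. Therefore the treewidth is 2.

Treewidth 2.
One optimal decomposition is:
Bags: B1 = {6, 8, 9}  B2 = {1, 8, 9}  B3 = {5, 8, 9}  B4 = {1, 2, 8}  B5 = {5, 7, 8}  B6 = {4, 5, 7}  B7 = {1, 3, 8}
Tree: B1–B2, B1–B3, B2–B4, B3–B5, B5–B6, B2–B7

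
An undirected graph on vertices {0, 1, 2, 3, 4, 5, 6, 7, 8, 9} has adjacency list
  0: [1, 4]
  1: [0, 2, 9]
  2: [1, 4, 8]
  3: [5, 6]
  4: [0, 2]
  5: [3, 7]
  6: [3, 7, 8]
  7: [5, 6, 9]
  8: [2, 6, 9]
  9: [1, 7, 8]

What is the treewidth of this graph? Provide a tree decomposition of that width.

Treewidth 2.
One optimal decomposition is:
Bags: B1 = {3, 5, 6}  B2 = {5, 6, 7}  B3 = {6, 7, 8}  B4 = {7, 8, 9}  B5 = {2, 8, 9}  B6 = {1, 2, 9}  B7 = {1, 2, 4}  B8 = {0, 1, 4}
Tree: B1–B2, B2–B3, B3–B4, B4–B5, B5–B6, B6–B7, B7–B8

The largest bag has 3 vertices, giving width 2; this decomposition certifies tw(G) ≤ 2. For the lower bound, G contains the cycle 3–5–7–6–3, so G is not a forest; only forests have treewidth ≤ 1, hence tw(G) ≥ 2. Combining the bounds, tw(G) = 2.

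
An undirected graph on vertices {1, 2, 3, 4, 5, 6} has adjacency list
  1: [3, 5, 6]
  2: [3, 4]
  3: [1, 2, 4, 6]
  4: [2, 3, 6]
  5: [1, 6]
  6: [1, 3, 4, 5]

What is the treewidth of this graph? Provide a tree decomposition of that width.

Treewidth 2.
One optimal decomposition is:
Bags: B1 = {1, 3, 6}  B2 = {3, 4, 6}  B3 = {2, 3, 4}  B4 = {1, 5, 6}
Tree: B1–B2, B2–B3, B1–B4

The largest bag has 3 vertices, giving width 2; this decomposition certifies tw(G) ≤ 2. On the other hand G contains the 3-clique {1, 3, 6}. A clique must lie in a single bag of any decomposition, so no decomposition can have width below 2. Hence tw(G) = 2 exactly.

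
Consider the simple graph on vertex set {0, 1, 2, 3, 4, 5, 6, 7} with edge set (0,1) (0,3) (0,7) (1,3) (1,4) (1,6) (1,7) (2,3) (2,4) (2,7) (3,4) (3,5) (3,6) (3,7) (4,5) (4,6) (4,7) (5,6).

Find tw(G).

A width-3 tree decomposition is:
Bags: B1 = {1, 3, 4, 7}  B2 = {1, 3, 4, 6}  B3 = {3, 4, 5, 6}  B4 = {0, 1, 3, 7}  B5 = {2, 3, 4, 7}
Tree: B1–B2, B2–B3, B1–B4, B1–B5
Each bag holds 4 vertices, so the decomposition has width 3, which upper-bounds the treewidth. For the lower bound, the 4 vertices {0, 1, 3, 7} are pairwise adjacent, and any tree decomposition puts a clique entirely inside one bag — forcing width ≥ 3. Therefore the treewidth is 3.

3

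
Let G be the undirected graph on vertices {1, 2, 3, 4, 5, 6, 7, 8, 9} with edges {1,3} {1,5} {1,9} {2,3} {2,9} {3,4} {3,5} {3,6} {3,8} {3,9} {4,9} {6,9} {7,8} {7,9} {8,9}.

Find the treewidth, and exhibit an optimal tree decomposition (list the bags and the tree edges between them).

Treewidth 2.
Bags: B1 = {7, 8, 9}  B2 = {3, 8, 9}  B3 = {3, 6, 9}  B4 = {3, 4, 9}  B5 = {2, 3, 9}  B6 = {1, 3, 9}  B7 = {1, 3, 5}
Tree: B1–B2, B2–B3, B3–B4, B3–B5, B4–B6, B6–B7

The largest bag has 3 vertices, giving width 2; this decomposition certifies tw(G) ≤ 2. On the other hand G contains the 3-clique {1, 3, 9}. A clique must lie in a single bag of any decomposition, so no decomposition can have width below 2. Hence tw(G) = 2 exactly.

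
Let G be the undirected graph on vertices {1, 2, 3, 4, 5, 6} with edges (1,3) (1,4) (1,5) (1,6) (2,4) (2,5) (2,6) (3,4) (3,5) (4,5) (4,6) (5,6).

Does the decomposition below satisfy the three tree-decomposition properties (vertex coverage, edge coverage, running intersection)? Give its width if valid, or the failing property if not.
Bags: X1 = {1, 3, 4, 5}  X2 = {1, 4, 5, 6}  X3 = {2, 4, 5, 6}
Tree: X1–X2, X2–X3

Checking the three conditions: (i) the bags cover all of {1, 2, 3, 4, 5, 6}; (ii) for each edge, some bag contains both endpoints; (iii) the bags containing any fixed vertex form a subtree. All hold, so the decomposition is valid with width 4 − 1 = 3.

Yes; width 3.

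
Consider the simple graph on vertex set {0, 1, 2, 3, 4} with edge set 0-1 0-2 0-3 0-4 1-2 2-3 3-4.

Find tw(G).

A width-2 tree decomposition is:
Bags: B1 = {0, 2, 3}  B2 = {0, 3, 4}  B3 = {0, 1, 2}
Tree: B1–B2, B1–B3
Every bag has size at most 3, so the width is 3 − 1 = 2 and tw(G) ≤ 2. On the other hand G contains the 3-clique {0, 1, 2}. A clique must lie in a single bag of any decomposition, so no decomposition can have width below 2. Therefore the treewidth is 2.

2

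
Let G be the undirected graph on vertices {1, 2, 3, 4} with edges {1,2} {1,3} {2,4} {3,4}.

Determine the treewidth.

2

A width-2 tree decomposition is:
Bags: B1 = {2, 3, 4}  B2 = {1, 2, 3}
Tree: B1–B2
The largest bag has 3 vertices, giving width 2; this decomposition certifies tw(G) ≤ 2. The edges 2–4–3–1–2 form a cycle, so G is not a tree and its treewidth is at least 2. Hence tw(G) = 2 exactly.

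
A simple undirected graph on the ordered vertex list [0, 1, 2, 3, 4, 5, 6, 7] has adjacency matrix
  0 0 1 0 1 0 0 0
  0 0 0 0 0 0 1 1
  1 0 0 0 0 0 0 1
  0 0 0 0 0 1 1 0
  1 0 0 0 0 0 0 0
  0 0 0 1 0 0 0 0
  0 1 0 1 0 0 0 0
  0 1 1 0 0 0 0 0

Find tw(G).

1

A width-1 tree decomposition is:
Bags: B1 = {0, 4}  B2 = {0, 2}  B3 = {2, 7}  B4 = {1, 7}  B5 = {1, 6}  B6 = {3, 6}  B7 = {3, 5}
Tree: B1–B2, B2–B3, B3–B4, B4–B5, B5–B6, B6–B7
Every bag has size at most 2, so the width is 2 − 1 = 1 and tw(G) ≤ 1. Since G has at least one edge (e.g. 4–0), it is not an edgeless graph, so tw(G) ≥ 1. Therefore the treewidth is 1.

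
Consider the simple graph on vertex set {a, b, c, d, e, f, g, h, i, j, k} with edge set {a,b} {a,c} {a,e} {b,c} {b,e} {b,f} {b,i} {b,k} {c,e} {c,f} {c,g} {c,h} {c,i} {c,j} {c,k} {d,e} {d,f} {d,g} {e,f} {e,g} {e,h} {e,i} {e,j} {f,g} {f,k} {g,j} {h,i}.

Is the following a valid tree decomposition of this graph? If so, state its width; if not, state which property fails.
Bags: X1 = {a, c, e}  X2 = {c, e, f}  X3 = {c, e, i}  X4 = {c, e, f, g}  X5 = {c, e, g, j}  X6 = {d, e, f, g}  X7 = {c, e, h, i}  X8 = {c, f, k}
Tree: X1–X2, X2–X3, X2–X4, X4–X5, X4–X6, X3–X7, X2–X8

No — vertex b appears in no bag.

A tree decomposition must satisfy three properties: every vertex lies in some bag; for every edge, both endpoints lie together in some bag; and for every vertex, the bags containing it form a connected subtree. Here vertex b appears in no bag, so the decomposition is invalid.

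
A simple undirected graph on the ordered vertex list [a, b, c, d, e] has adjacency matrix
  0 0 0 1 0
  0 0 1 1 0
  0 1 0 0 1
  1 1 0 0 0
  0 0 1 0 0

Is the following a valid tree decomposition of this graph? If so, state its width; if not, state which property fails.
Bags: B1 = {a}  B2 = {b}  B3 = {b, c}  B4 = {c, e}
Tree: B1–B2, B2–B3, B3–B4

A tree decomposition must satisfy three properties: every vertex lies in some bag; for every edge, both endpoints lie together in some bag; and for every vertex, the bags containing it form a connected subtree. Here vertex d appears in no bag, so the decomposition is invalid.

No — vertex d appears in no bag.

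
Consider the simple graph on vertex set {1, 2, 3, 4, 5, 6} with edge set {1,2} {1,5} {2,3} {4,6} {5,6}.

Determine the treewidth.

1

A width-1 tree decomposition is:
Bags: B1 = {2, 3}  B2 = {1, 2}  B3 = {1, 5}  B4 = {5, 6}  B5 = {4, 6}
Tree: B1–B2, B2–B3, B3–B4, B4–B5
Every bag has size at most 2, so the width is 2 − 1 = 1 and tw(G) ≤ 1. G has an edge, so its treewidth is at least 1. The upper and lower bounds meet at 1, so that is the treewidth.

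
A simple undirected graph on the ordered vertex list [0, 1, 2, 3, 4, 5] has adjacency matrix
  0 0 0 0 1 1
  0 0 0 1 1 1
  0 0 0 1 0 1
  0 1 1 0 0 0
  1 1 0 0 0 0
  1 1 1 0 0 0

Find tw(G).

2

A width-2 tree decomposition is:
Bags: B1 = {1, 2, 3}  B2 = {1, 2, 5}  B3 = {1, 4, 5}  B4 = {0, 4, 5}
Tree: B1–B2, B2–B3, B3–B4
Each bag holds 3 vertices, so the decomposition has width 2, which upper-bounds the treewidth. For the lower bound, G contains the cycle 3–2–5–1–3, so G is not a forest; only forests have treewidth ≤ 1, hence tw(G) ≥ 2. The upper and lower bounds meet at 2, so that is the treewidth.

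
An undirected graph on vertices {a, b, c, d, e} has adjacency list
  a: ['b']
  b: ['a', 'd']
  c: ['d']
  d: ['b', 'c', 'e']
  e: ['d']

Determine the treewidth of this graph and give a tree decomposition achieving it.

Treewidth 1.
One such decomposition:
Bags: B1 = {a, b}  B2 = {b, d}  B3 = {d, e}  B4 = {c, d}
Tree: B1–B2, B2–B3, B3–B4

Every bag has size at most 2, so the width is 2 − 1 = 1 and tw(G) ≤ 1. Since G has at least one edge (e.g. b–a), it is not an edgeless graph, so tw(G) ≥ 1. The upper and lower bounds meet at 1, so that is the treewidth.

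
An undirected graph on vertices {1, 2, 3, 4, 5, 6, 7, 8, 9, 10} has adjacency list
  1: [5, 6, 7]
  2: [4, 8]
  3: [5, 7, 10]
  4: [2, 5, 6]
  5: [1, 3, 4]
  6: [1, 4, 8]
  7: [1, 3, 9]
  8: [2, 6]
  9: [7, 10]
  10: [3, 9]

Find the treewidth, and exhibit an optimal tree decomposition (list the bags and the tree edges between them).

Treewidth 2.
One such decomposition:
Bags: B1 = {2, 4, 8}  B2 = {4, 6, 8}  B3 = {4, 5, 6}  B4 = {1, 5, 6}  B5 = {1, 3, 5}  B6 = {1, 3, 7}  B7 = {3, 7, 10}  B8 = {7, 9, 10}
Tree: B1–B2, B2–B3, B3–B4, B4–B5, B5–B6, B6–B7, B7–B8

Each bag holds 3 vertices, so the decomposition has width 2, which upper-bounds the treewidth. For the lower bound, G contains the cycle 2–8–6–4–2, so G is not a forest; only forests have treewidth ≤ 1, hence tw(G) ≥ 2. Therefore the treewidth is 2.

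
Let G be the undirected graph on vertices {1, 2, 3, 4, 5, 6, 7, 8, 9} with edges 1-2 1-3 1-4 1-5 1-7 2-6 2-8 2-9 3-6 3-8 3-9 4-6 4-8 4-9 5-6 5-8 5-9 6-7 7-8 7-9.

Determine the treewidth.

A width-4 tree decomposition is:
Bags: B1 = {1, 6, 7, 8, 9}  B2 = {1, 5, 6, 8, 9}  B3 = {1, 2, 6, 8, 9}  B4 = {1, 4, 6, 8, 9}  B5 = {1, 3, 6, 8, 9}
Tree: B1–B2, B2–B3, B3–B4, B4–B5
Every bag has size at most 5, so the width is 5 − 1 = 4 and tw(G) ≤ 4. For the lower bound: the 5 vertex sets {1,7}, {5,6}, {2,9}, {8}, {4} are disjoint, each induces a connected subgraph, and every pair is joined by at least one edge of G. Contracting each set to a single vertex therefore yields K_{5} as a minor, and since treewidth is minor-monotone, tw(G) ≥ tw(K_{5}) = 4. Hence tw(G) = 4 exactly.

4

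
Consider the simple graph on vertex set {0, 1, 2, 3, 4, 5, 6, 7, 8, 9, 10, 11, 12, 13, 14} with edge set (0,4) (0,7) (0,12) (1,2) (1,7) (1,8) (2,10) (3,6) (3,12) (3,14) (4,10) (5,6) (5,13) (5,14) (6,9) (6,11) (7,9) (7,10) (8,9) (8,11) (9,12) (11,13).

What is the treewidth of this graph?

A width-3 tree decomposition is:
Bags: B1 = {5, 11, 13, 14}  B2 = {5, 6, 11, 14}  B3 = {3, 6, 11, 14}  B4 = {3, 6, 8, 11}  B5 = {3, 6, 8, 9}  B6 = {3, 8, 9, 12}  B7 = {1, 8, 9, 12}  B8 = {1, 7, 9, 12}  B9 = {0, 1, 7, 12}  B10 = {0, 1, 2, 7}  B11 = {0, 2, 7, 10}  B12 = {0, 2, 4, 10}
Tree: B1–B2, B2–B3, B3–B4, B4–B5, B5–B6, B6–B7, B7–B8, B8–B9, B9–B10, B10–B11, B11–B12
The largest bag has 4 vertices, giving width 3; this decomposition certifies tw(G) ≤ 3. For the lower bound: the 4 vertex sets {5,13,14}, {11}, {6}, {3,8,9,12} are disjoint, each induces a connected subgraph, and every pair is joined by at least one edge of G. Contracting each set to a single vertex therefore yields K_{4} as a minor, and since treewidth is minor-monotone, tw(G) ≥ tw(K_{4}) = 3. Hence tw(G) = 3 exactly.

3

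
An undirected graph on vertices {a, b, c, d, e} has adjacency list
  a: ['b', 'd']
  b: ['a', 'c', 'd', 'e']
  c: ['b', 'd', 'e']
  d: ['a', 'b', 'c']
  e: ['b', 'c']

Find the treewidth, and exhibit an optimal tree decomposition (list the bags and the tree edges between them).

Each bag holds 3 vertices, so the decomposition has width 2, which upper-bounds the treewidth. On the other hand G contains the 3-clique {b, c, d}. A clique must lie in a single bag of any decomposition, so no decomposition can have width below 2. Therefore the treewidth is 2.

Treewidth 2.
One such decomposition:
Bags: B1 = {b, c, e}  B2 = {b, c, d}  B3 = {a, b, d}
Tree: B1–B2, B2–B3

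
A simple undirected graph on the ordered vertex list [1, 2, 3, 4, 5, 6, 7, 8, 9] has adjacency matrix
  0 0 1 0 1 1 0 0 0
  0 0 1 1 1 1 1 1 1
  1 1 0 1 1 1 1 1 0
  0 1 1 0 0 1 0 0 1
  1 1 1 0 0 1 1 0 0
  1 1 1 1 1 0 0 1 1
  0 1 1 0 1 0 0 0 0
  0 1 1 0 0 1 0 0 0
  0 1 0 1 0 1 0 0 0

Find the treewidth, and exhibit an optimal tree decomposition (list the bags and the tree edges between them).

Treewidth 3.
One such decomposition:
Bags: B1 = {1, 3, 5, 6}  B2 = {2, 3, 5, 6}  B3 = {2, 3, 4, 6}  B4 = {2, 3, 6, 8}  B5 = {2, 3, 5, 7}  B6 = {2, 4, 6, 9}
Tree: B1–B2, B2–B3, B3–B4, B2–B5, B3–B6

The largest bag has 4 vertices, giving width 3; this decomposition certifies tw(G) ≤ 3. Conversely, {1, 3, 5, 6} is a clique of size 4, and the vertices of any clique must share a bag in every tree decomposition; so some bag has ≥ 4 vertices and tw(G) ≥ 3. Therefore the treewidth is 3.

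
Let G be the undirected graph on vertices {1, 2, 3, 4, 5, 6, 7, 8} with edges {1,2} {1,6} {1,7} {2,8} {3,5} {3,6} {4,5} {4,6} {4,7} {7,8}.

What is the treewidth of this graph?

A width-2 tree decomposition is:
Bags: B1 = {3, 5, 6}  B2 = {4, 5, 6}  B3 = {1, 4, 6}  B4 = {1, 4, 7}  B5 = {1, 2, 7}  B6 = {2, 7, 8}
Tree: B1–B2, B2–B3, B3–B4, B4–B5, B5–B6
Every bag has size at most 3, so the width is 3 − 1 = 2 and tw(G) ≤ 2. The edges 3–5–4–6–3 form a cycle, so G is not a tree and its treewidth is at least 2. Combining the bounds, tw(G) = 2.

2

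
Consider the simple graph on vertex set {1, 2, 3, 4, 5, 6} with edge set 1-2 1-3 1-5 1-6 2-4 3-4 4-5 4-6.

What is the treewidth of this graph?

2

A width-2 tree decomposition is:
Bags: B1 = {1, 3, 4}  B2 = {1, 4, 6}  B3 = {1, 2, 4}  B4 = {1, 4, 5}
Tree: B1–B2, B2–B3, B3–B4
Each bag holds 3 vertices, so the decomposition has width 2, which upper-bounds the treewidth. For the lower bound, G contains the cycle 1–3–4–6–1, so G is not a forest; only forests have treewidth ≤ 1, hence tw(G) ≥ 2. Hence tw(G) = 2 exactly.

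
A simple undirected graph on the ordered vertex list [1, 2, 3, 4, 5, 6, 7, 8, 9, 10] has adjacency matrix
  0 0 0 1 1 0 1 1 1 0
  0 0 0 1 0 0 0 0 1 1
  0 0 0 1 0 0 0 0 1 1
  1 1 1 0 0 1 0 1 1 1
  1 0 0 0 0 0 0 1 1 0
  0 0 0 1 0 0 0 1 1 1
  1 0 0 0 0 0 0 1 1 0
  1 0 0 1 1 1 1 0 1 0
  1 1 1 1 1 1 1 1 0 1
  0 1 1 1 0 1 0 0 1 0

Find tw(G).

A width-3 tree decomposition is:
Bags: B1 = {2, 4, 9, 10}  B2 = {4, 6, 9, 10}  B3 = {4, 6, 8, 9}  B4 = {1, 4, 8, 9}  B5 = {1, 7, 8, 9}  B6 = {3, 4, 9, 10}  B7 = {1, 5, 8, 9}
Tree: B1–B2, B2–B3, B3–B4, B4–B5, B1–B6, B5–B7
The largest bag has 4 vertices, giving width 3; this decomposition certifies tw(G) ≤ 3. Conversely, {1, 4, 8, 9} is a clique of size 4, and the vertices of any clique must share a bag in every tree decomposition; so some bag has ≥ 4 vertices and tw(G) ≥ 3. Therefore the treewidth is 3.

3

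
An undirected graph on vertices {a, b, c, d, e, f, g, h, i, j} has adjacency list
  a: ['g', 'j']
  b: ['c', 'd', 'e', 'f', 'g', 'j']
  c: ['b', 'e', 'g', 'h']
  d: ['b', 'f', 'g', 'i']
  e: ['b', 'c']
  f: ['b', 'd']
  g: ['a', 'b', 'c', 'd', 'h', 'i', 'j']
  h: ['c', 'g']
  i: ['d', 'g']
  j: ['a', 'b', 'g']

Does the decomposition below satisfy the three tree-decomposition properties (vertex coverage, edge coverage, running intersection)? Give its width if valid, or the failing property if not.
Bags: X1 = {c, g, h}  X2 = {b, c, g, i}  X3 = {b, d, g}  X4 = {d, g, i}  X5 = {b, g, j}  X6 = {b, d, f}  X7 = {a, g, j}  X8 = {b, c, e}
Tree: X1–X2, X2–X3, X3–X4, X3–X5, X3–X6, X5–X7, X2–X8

A tree decomposition must satisfy three properties: every vertex lies in some bag; for every edge, both endpoints lie together in some bag; and for every vertex, the bags containing it form a connected subtree. Here bags containing vertex i are not connected in the tree, so the decomposition is invalid.

No — bags containing vertex i are not connected in the tree.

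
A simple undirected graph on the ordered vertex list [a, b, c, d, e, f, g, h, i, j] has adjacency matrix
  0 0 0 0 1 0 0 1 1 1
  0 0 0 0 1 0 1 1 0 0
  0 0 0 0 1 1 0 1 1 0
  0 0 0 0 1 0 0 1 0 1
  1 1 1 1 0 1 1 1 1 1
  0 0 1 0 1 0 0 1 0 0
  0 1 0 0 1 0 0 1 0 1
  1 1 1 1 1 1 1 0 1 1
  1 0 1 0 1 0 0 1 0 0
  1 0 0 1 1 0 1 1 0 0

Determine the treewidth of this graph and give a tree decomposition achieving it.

Treewidth 3.
One such decomposition:
Bags: B1 = {a, e, h, i}  B2 = {a, e, h, j}  B3 = {d, e, h, j}  B4 = {c, e, h, i}  B5 = {c, e, f, h}  B6 = {e, g, h, j}  B7 = {b, e, g, h}
Tree: B1–B2, B2–B3, B1–B4, B4–B5, B3–B6, B6–B7

The largest bag has 4 vertices, giving width 3; this decomposition certifies tw(G) ≤ 3. For the lower bound, the 4 vertices {c, e, f, h} are pairwise adjacent, and any tree decomposition puts a clique entirely inside one bag — forcing width ≥ 3. The upper and lower bounds meet at 3, so that is the treewidth.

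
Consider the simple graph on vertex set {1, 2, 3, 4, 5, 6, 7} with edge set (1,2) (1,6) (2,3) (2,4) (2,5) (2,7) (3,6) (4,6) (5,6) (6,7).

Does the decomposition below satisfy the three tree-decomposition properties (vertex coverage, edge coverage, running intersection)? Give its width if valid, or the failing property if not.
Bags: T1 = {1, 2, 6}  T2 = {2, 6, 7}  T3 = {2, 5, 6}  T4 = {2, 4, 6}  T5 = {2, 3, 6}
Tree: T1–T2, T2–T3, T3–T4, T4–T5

Yes; width 2.

Every vertex of G appears in some bag (union = {1, 2, 3, 4, 5, 6, 7}); every edge is covered by a bag; and for each vertex v the set of bags containing v is connected in the bag tree. The decomposition is therefore valid. The largest bag has 3 vertices, so the width is 2.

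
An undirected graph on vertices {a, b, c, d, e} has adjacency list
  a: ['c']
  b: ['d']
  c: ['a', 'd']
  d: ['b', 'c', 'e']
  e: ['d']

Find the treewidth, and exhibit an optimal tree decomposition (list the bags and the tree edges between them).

The largest bag has 2 vertices, giving width 1; this decomposition certifies tw(G) ≤ 1. Since G has at least one edge (e.g. d–b), it is not an edgeless graph, so tw(G) ≥ 1. Combining the bounds, tw(G) = 1.

Treewidth 1.
One optimal decomposition is:
Bags: B1 = {b, d}  B2 = {c, d}  B3 = {d, e}  B4 = {a, c}
Tree: B1–B2, B2–B3, B2–B4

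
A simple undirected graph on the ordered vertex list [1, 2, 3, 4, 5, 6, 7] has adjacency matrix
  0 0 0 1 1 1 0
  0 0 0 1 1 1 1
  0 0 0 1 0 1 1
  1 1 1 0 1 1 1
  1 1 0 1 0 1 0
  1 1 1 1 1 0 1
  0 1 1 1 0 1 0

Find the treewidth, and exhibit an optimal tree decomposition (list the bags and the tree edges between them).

Treewidth 3.
One optimal decomposition is:
Bags: B1 = {1, 4, 5, 6}  B2 = {2, 4, 5, 6}  B3 = {2, 4, 6, 7}  B4 = {3, 4, 6, 7}
Tree: B1–B2, B2–B3, B3–B4

The largest bag has 4 vertices, giving width 3; this decomposition certifies tw(G) ≤ 3. On the other hand G contains the 4-clique {1, 4, 5, 6}. A clique must lie in a single bag of any decomposition, so no decomposition can have width below 3. Combining the bounds, tw(G) = 3.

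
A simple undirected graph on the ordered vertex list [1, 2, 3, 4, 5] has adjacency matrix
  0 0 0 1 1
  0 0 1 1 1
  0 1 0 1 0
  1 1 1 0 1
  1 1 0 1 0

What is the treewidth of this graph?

A width-2 tree decomposition is:
Bags: B1 = {2, 4, 5}  B2 = {2, 3, 4}  B3 = {1, 4, 5}
Tree: B1–B2, B1–B3
Each bag holds 3 vertices, so the decomposition has width 2, which upper-bounds the treewidth. Conversely, {1, 4, 5} is a clique of size 3, and the vertices of any clique must share a bag in every tree decomposition; so some bag has ≥ 3 vertices and tw(G) ≥ 2. Hence tw(G) = 2 exactly.

2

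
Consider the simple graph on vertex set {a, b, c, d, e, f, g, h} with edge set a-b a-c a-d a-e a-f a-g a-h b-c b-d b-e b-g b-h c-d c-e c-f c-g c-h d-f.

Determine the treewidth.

A width-3 tree decomposition is:
Bags: B1 = {a, b, c, h}  B2 = {a, b, c, g}  B3 = {a, b, c, e}  B4 = {a, b, c, d}  B5 = {a, c, d, f}
Tree: B1–B2, B2–B3, B1–B4, B4–B5
Each bag holds 4 vertices, so the decomposition has width 3, which upper-bounds the treewidth. On the other hand G contains the 4-clique {a, c, d, f}. A clique must lie in a single bag of any decomposition, so no decomposition can have width below 3. The upper and lower bounds meet at 3, so that is the treewidth.

3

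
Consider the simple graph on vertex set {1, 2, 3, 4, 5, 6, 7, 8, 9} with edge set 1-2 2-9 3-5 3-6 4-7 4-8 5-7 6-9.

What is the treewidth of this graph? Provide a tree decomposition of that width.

The largest bag has 2 vertices, giving width 1; this decomposition certifies tw(G) ≤ 1. Any graph with an edge has treewidth ≥ 1, and G has the edge 1–2. Hence tw(G) = 1 exactly.

Treewidth 1.
Bags: B1 = {1, 2}  B2 = {2, 9}  B3 = {6, 9}  B4 = {3, 6}  B5 = {3, 5}  B6 = {5, 7}  B7 = {4, 7}  B8 = {4, 8}
Tree: B1–B2, B2–B3, B3–B4, B4–B5, B5–B6, B6–B7, B7–B8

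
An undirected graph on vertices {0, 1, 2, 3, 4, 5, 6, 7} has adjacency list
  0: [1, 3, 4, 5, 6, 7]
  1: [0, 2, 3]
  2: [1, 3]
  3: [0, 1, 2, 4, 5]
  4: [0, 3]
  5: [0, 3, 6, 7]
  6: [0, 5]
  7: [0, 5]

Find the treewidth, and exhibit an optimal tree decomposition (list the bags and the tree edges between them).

Every bag has size at most 3, so the width is 3 − 1 = 2 and tw(G) ≤ 2. For the lower bound, the 3 vertices {0, 1, 3} are pairwise adjacent, and any tree decomposition puts a clique entirely inside one bag — forcing width ≥ 2. Combining the bounds, tw(G) = 2.

Treewidth 2.
Bags: B1 = {0, 3, 5}  B2 = {0, 5, 6}  B3 = {0, 3, 4}  B4 = {0, 1, 3}  B5 = {0, 5, 7}  B6 = {1, 2, 3}
Tree: B1–B2, B1–B3, B3–B4, B1–B5, B4–B6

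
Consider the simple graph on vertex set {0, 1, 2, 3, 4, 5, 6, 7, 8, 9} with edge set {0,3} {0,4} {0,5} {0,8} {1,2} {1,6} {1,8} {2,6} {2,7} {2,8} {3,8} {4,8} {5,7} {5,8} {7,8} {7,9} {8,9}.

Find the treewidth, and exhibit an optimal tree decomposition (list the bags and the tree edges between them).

Each bag holds 3 vertices, so the decomposition has width 2, which upper-bounds the treewidth. On the other hand G contains the 3-clique {0, 3, 8}. A clique must lie in a single bag of any decomposition, so no decomposition can have width below 2. The upper and lower bounds meet at 2, so that is the treewidth.

Treewidth 2.
Bags: B1 = {2, 7, 8}  B2 = {1, 2, 8}  B3 = {5, 7, 8}  B4 = {0, 5, 8}  B5 = {0, 4, 8}  B6 = {1, 2, 6}  B7 = {7, 8, 9}  B8 = {0, 3, 8}
Tree: B1–B2, B1–B3, B3–B4, B4–B5, B2–B6, B3–B7, B5–B8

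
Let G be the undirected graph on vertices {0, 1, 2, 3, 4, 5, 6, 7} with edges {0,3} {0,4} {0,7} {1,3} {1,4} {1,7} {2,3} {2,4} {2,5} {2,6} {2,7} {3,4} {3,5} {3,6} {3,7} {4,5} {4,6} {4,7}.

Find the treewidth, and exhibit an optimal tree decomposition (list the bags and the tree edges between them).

Every bag has size at most 4, so the width is 4 − 1 = 3 and tw(G) ≤ 3. For the lower bound, the 4 vertices {0, 3, 4, 7} are pairwise adjacent, and any tree decomposition puts a clique entirely inside one bag — forcing width ≥ 3. Therefore the treewidth is 3.

Treewidth 3.
One optimal decomposition is:
Bags: B1 = {2, 3, 4, 5}  B2 = {2, 3, 4, 7}  B3 = {1, 3, 4, 7}  B4 = {2, 3, 4, 6}  B5 = {0, 3, 4, 7}
Tree: B1–B2, B2–B3, B1–B4, B2–B5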